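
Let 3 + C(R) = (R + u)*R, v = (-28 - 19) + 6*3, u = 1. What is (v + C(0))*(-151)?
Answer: 4832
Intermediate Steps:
v = -29 (v = -47 + 18 = -29)
C(R) = -3 + R*(1 + R) (C(R) = -3 + (R + 1)*R = -3 + (1 + R)*R = -3 + R*(1 + R))
(v + C(0))*(-151) = (-29 + (-3 + 0 + 0**2))*(-151) = (-29 + (-3 + 0 + 0))*(-151) = (-29 - 3)*(-151) = -32*(-151) = 4832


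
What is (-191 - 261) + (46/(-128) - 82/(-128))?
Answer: -14455/32 ≈ -451.72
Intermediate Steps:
(-191 - 261) + (46/(-128) - 82/(-128)) = -452 + (46*(-1/128) - 82*(-1/128)) = -452 + (-23/64 + 41/64) = -452 + 9/32 = -14455/32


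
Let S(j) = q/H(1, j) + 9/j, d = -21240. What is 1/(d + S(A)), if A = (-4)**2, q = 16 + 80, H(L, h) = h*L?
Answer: -16/339735 ≈ -4.7096e-5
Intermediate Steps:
H(L, h) = L*h
q = 96
A = 16
S(j) = 105/j (S(j) = 96/((1*j)) + 9/j = 96/j + 9/j = 105/j)
1/(d + S(A)) = 1/(-21240 + 105/16) = 1/(-339735/16) = -16/339735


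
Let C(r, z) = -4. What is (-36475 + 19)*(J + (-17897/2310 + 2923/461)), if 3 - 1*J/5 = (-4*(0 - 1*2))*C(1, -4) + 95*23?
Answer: 903452346356/2305 ≈ 3.9195e+8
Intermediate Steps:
J = -10750 (J = 15 - 5*(-4*(0 - 1*2)*(-4) + 95*23) = 15 - 5*(-4*(0 - 2)*(-4) + 2185) = 15 - 5*(-4*(-2)*(-4) + 2185) = 15 - 5*(8*(-4) + 2185) = 15 - 5*(-32 + 2185) = 15 - 5*2153 = 15 - 10765 = -10750)
(-36475 + 19)*(J + (-17897/2310 + 2923/461)) = (-36475 + 19)*(-10750 + (-17897/2310 + 2923/461)) = -36456*(-10750 + (-17897*1/2310 + 2923*(1/461))) = -36456*(-10750 + (-1627/210 + 2923/461)) = -36456*(-10750 - 136217/96810) = -36456*(-1040843717/96810) = 903452346356/2305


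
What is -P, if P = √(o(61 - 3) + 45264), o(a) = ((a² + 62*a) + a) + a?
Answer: -2*√13085 ≈ -228.78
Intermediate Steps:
o(a) = a² + 64*a (o(a) = (a² + 63*a) + a = a² + 64*a)
P = 2*√13085 (P = √((61 - 3)*(64 + (61 - 3)) + 45264) = √(58*(64 + 58) + 45264) = √(58*122 + 45264) = √(7076 + 45264) = √52340 = 2*√13085 ≈ 228.78)
-P = -2*√13085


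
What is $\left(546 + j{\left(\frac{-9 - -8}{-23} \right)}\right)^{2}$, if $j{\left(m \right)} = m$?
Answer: $\frac{157728481}{529} \approx 2.9816 \cdot 10^{5}$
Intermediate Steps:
$\left(546 + j{\left(\frac{-9 - -8}{-23} \right)}\right)^{2} = \left(546 + \frac{-9 - -8}{-23}\right)^{2} = \left(546 + \left(-9 + 8\right) \left(- \frac{1}{23}\right)\right)^{2} = \left(546 - - \frac{1}{23}\right)^{2} = \left(546 + \frac{1}{23}\right)^{2} = \left(\frac{12559}{23}\right)^{2} = \frac{157728481}{529}$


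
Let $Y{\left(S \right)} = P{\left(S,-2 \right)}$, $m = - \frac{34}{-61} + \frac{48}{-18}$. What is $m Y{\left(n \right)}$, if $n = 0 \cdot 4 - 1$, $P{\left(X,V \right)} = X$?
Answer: $\frac{386}{183} \approx 2.1093$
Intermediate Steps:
$n = -1$ ($n = 0 - 1 = -1$)
$m = - \frac{386}{183}$ ($m = \left(-34\right) \left(- \frac{1}{61}\right) + 48 \left(- \frac{1}{18}\right) = \frac{34}{61} - \frac{8}{3} = - \frac{386}{183} \approx -2.1093$)
$Y{\left(S \right)} = S$
$m Y{\left(n \right)} = \left(- \frac{386}{183}\right) \left(-1\right) = \frac{386}{183}$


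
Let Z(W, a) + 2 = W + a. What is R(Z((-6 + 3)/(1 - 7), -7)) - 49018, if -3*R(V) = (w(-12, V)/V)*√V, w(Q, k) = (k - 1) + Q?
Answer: -49018 - 43*I*√34/102 ≈ -49018.0 - 2.4581*I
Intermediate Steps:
w(Q, k) = -1 + Q + k (w(Q, k) = (-1 + k) + Q = -1 + Q + k)
Z(W, a) = -2 + W + a (Z(W, a) = -2 + (W + a) = -2 + W + a)
R(V) = -(-13 + V)/(3*√V) (R(V) = -(-1 - 12 + V)/V*√V/3 = -(-13 + V)/V*√V/3 = -(-13 + V)/(3*√V))
R(Z((-6 + 3)/(1 - 7), -7)) - 49018 = (13 - (-2 + (-6 + 3)/(1 - 7) - 7))/(3*√(-2 + (-6 + 3)/(1 - 7) - 7)) - 49018 = (13 - (-2 - 3/(-6) - 7))/(3*√(-2 - 3/(-6) - 7)) - 49018 = (13 - (-2 - 3*(-⅙) - 7))/(3*√(-2 - 3*(-⅙) - 7)) - 49018 = (13 - (-2 + ½ - 7))/(3*√(-2 + ½ - 7)) - 49018 = (13 - 1*(-17/2))/(3*√(-17/2)) - 49018 = (-I*√34/17)*(13 + 17/2)/3 - 49018 = (⅓)*(-I*√34/17)*(43/2) - 49018 = -43*I*√34/102 - 49018 = -49018 - 43*I*√34/102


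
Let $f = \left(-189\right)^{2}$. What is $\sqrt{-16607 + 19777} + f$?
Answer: $35721 + \sqrt{3170} \approx 35777.0$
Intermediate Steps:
$f = 35721$
$\sqrt{-16607 + 19777} + f = \sqrt{-16607 + 19777} + 35721 = \sqrt{3170} + 35721 = 35721 + \sqrt{3170}$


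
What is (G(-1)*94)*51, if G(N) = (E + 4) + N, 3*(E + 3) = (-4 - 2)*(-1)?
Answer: 9588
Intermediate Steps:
E = -1 (E = -3 + ((-4 - 2)*(-1))/3 = -3 + (-6*(-1))/3 = -3 + (⅓)*6 = -3 + 2 = -1)
G(N) = 3 + N (G(N) = (-1 + 4) + N = 3 + N)
(G(-1)*94)*51 = ((3 - 1)*94)*51 = (2*94)*51 = 188*51 = 9588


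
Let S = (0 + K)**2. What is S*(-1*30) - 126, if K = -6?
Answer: -1206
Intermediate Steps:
S = 36 (S = (0 - 6)**2 = (-6)**2 = 36)
S*(-1*30) - 126 = 36*(-1*30) - 126 = 36*(-30) - 126 = -1080 - 126 = -1206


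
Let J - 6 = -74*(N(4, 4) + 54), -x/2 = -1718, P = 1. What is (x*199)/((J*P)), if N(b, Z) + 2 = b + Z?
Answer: -341882/2217 ≈ -154.21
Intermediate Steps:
x = 3436 (x = -2*(-1718) = 3436)
N(b, Z) = -2 + Z + b (N(b, Z) = -2 + (b + Z) = -2 + (Z + b) = -2 + Z + b)
J = -4434 (J = 6 - 74*((-2 + 4 + 4) + 54) = 6 - 74*(6 + 54) = 6 - 74*60 = 6 - 4440 = -4434)
(x*199)/((J*P)) = (3436*199)/((-4434*1)) = 683764/(-4434) = 683764*(-1/4434) = -341882/2217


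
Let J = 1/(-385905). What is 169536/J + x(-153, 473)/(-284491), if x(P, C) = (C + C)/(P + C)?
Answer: -2978042232743885273/45518560 ≈ -6.5425e+10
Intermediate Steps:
x(P, C) = 2*C/(C + P) (x(P, C) = (2*C)/(C + P) = 2*C/(C + P))
J = -1/385905 ≈ -2.5913e-6
169536/J + x(-153, 473)/(-284491) = 169536/(-1/385905) + (2*473/(473 - 153))/(-284491) = 169536*(-385905) + (2*473/320)*(-1/284491) = -65424790080 + (2*473*(1/320))*(-1/284491) = -65424790080 + (473/160)*(-1/284491) = -65424790080 - 473/45518560 = -2978042232743885273/45518560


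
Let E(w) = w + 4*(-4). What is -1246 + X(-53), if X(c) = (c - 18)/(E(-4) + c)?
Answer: -90887/73 ≈ -1245.0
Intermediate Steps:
E(w) = -16 + w (E(w) = w - 16 = -16 + w)
X(c) = (-18 + c)/(-20 + c) (X(c) = (c - 18)/((-16 - 4) + c) = (-18 + c)/(-20 + c))
-1246 + X(-53) = -1246 + (-18 - 53)/(-20 - 53) = -1246 - 71/(-73) = -1246 - 1/73*(-71) = -1246 + 71/73 = -90887/73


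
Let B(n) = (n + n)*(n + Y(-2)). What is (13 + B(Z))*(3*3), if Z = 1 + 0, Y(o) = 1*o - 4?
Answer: 27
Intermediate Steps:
Y(o) = -4 + o (Y(o) = o - 4 = -4 + o)
Z = 1
B(n) = 2*n*(-6 + n) (B(n) = (n + n)*(n + (-4 - 2)) = (2*n)*(n - 6) = (2*n)*(-6 + n) = 2*n*(-6 + n))
(13 + B(Z))*(3*3) = (13 + 2*1*(-6 + 1))*(3*3) = (13 + 2*1*(-5))*9 = (13 - 10)*9 = 3*9 = 27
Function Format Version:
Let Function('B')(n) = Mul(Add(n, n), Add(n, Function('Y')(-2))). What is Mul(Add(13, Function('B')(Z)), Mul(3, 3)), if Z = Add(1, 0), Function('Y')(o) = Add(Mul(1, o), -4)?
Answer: 27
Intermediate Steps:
Function('Y')(o) = Add(-4, o) (Function('Y')(o) = Add(o, -4) = Add(-4, o))
Z = 1
Function('B')(n) = Mul(2, n, Add(-6, n)) (Function('B')(n) = Mul(Add(n, n), Add(n, Add(-4, -2))) = Mul(Mul(2, n), Add(n, -6)) = Mul(Mul(2, n), Add(-6, n)) = Mul(2, n, Add(-6, n)))
Mul(Add(13, Function('B')(Z)), Mul(3, 3)) = Mul(Add(13, Mul(2, 1, Add(-6, 1))), Mul(3, 3)) = Mul(Add(13, Mul(2, 1, -5)), 9) = Mul(Add(13, -10), 9) = Mul(3, 9) = 27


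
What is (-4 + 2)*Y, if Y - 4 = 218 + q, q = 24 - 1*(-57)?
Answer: -606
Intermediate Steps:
q = 81 (q = 24 + 57 = 81)
Y = 303 (Y = 4 + (218 + 81) = 4 + 299 = 303)
(-4 + 2)*Y = (-4 + 2)*303 = -2*303 = -606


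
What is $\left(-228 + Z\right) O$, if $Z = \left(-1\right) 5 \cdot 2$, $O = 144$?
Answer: $-34272$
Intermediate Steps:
$Z = -10$ ($Z = \left(-5\right) 2 = -10$)
$\left(-228 + Z\right) O = \left(-228 - 10\right) 144 = \left(-238\right) 144 = -34272$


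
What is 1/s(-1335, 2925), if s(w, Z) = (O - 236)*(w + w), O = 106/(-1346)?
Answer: 673/424212270 ≈ 1.5865e-6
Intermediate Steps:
O = -53/673 (O = 106*(-1/1346) = -53/673 ≈ -0.078752)
s(w, Z) = -317762*w/673 (s(w, Z) = (-53/673 - 236)*(w + w) = -317762*w/673)
1/s(-1335, 2925) = 1/(-317762/673*(-1335)) = 1/(424212270/673) = 673/424212270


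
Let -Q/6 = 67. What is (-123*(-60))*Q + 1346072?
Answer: -1620688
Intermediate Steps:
Q = -402 (Q = -6*67 = -402)
(-123*(-60))*Q + 1346072 = -123*(-60)*(-402) + 1346072 = 7380*(-402) + 1346072 = -2966760 + 1346072 = -1620688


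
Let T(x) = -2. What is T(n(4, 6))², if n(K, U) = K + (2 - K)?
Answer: 4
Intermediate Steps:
n(K, U) = 2
T(n(4, 6))² = (-2)² = 4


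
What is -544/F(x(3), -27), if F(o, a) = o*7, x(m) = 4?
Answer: -136/7 ≈ -19.429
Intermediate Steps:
F(o, a) = 7*o
-544/F(x(3), -27) = -544/(7*4) = -544/28 = -544*1/28 = -136/7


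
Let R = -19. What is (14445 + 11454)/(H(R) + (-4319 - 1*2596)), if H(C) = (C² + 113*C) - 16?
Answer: -25899/8717 ≈ -2.9711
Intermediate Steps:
H(C) = -16 + C² + 113*C
(14445 + 11454)/(H(R) + (-4319 - 1*2596)) = (14445 + 11454)/((-16 + (-19)² + 113*(-19)) + (-4319 - 1*2596)) = 25899/((-16 + 361 - 2147) + (-4319 - 2596)) = 25899/(-1802 - 6915) = 25899/(-8717) = 25899*(-1/8717) = -25899/8717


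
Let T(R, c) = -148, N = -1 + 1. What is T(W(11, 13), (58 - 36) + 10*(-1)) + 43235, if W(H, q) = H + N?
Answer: 43087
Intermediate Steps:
N = 0
W(H, q) = H (W(H, q) = H + 0 = H)
T(W(11, 13), (58 - 36) + 10*(-1)) + 43235 = -148 + 43235 = 43087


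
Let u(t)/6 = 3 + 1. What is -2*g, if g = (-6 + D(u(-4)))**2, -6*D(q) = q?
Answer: -200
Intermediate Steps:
u(t) = 24 (u(t) = 6*(3 + 1) = 6*4 = 24)
D(q) = -q/6
g = 100 (g = (-6 - 1/6*24)**2 = (-6 - 4)**2 = (-10)**2 = 100)
-2*g = -2*100 = -200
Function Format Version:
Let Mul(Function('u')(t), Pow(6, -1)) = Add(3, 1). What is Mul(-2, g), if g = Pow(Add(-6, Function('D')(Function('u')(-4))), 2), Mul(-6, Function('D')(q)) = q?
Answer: -200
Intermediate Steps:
Function('u')(t) = 24 (Function('u')(t) = Mul(6, Add(3, 1)) = Mul(6, 4) = 24)
Function('D')(q) = Mul(Rational(-1, 6), q)
g = 100 (g = Pow(Add(-6, Mul(Rational(-1, 6), 24)), 2) = Pow(Add(-6, -4), 2) = Pow(-10, 2) = 100)
Mul(-2, g) = Mul(-2, 100) = -200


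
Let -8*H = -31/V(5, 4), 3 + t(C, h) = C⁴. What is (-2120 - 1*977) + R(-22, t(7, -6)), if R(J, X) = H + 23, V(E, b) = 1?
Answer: -24561/8 ≈ -3070.1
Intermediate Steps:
t(C, h) = -3 + C⁴
H = 31/8 (H = -(-31)/(8*1) = -(-31)/8 = -⅛*(-31) = 31/8 ≈ 3.8750)
R(J, X) = 215/8 (R(J, X) = 31/8 + 23 = 215/8)
(-2120 - 1*977) + R(-22, t(7, -6)) = (-2120 - 1*977) + 215/8 = (-2120 - 977) + 215/8 = -3097 + 215/8 = -24561/8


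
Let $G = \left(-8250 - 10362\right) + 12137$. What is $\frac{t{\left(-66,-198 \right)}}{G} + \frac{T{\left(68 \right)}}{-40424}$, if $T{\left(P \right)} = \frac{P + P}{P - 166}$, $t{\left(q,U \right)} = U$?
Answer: $\frac{14022641}{458054450} \approx 0.030613$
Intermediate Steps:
$T{\left(P \right)} = \frac{2 P}{-166 + P}$
$G = -6475$ ($G = -18612 + 12137 = -6475$)
$\frac{t{\left(-66,-198 \right)}}{G} + \frac{T{\left(68 \right)}}{-40424} = - \frac{198}{-6475} + \frac{2 \cdot 68 \frac{1}{-166 + 68}}{-40424} = \left(-198\right) \left(- \frac{1}{6475}\right) + 2 \cdot 68 \frac{1}{-98} \left(- \frac{1}{40424}\right) = \frac{198}{6475} + 2 \cdot 68 \left(- \frac{1}{98}\right) \left(- \frac{1}{40424}\right) = \frac{198}{6475} - - \frac{17}{495194} = \frac{198}{6475} + \frac{17}{495194} = \frac{14022641}{458054450}$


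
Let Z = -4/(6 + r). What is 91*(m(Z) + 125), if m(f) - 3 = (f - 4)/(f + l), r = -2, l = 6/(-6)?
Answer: 23751/2 ≈ 11876.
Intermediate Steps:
l = -1 (l = 6*(-⅙) = -1)
Z = -1 (Z = -4/(6 - 2) = -4/4 = -4*¼ = -1)
m(f) = 3 + (-4 + f)/(-1 + f) (m(f) = 3 + (f - 4)/(f - 1) = 3 + (-4 + f)/(-1 + f))
91*(m(Z) + 125) = 91*((-7 + 4*(-1))/(-1 - 1) + 125) = 91*((-7 - 4)/(-2) + 125) = 91*(-½*(-11) + 125) = 91*(11/2 + 125) = 91*(261/2) = 23751/2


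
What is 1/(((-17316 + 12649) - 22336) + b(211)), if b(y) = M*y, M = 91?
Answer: -1/7802 ≈ -0.00012817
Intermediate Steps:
b(y) = 91*y
1/(((-17316 + 12649) - 22336) + b(211)) = 1/(((-17316 + 12649) - 22336) + 91*211) = 1/((-4667 - 22336) + 19201) = 1/(-27003 + 19201) = 1/(-7802) = -1/7802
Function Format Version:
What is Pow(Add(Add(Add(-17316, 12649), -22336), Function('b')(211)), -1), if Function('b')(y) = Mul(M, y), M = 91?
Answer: Rational(-1, 7802) ≈ -0.00012817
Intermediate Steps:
Function('b')(y) = Mul(91, y)
Pow(Add(Add(Add(-17316, 12649), -22336), Function('b')(211)), -1) = Pow(Add(Add(Add(-17316, 12649), -22336), Mul(91, 211)), -1) = Pow(Add(Add(-4667, -22336), 19201), -1) = Pow(Add(-27003, 19201), -1) = Pow(-7802, -1) = Rational(-1, 7802)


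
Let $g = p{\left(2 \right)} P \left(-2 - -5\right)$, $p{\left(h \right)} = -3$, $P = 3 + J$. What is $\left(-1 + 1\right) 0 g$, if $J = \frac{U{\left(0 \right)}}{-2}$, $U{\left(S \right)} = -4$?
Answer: $0$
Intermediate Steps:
$J = 2$ ($J = - \frac{4}{-2} = \left(-4\right) \left(- \frac{1}{2}\right) = 2$)
$P = 5$ ($P = 3 + 2 = 5$)
$g = -45$ ($g = \left(-3\right) 5 \left(-2 - -5\right) = - 15 \left(-2 + 5\right) = \left(-15\right) 3 = -45$)
$\left(-1 + 1\right) 0 g = \left(-1 + 1\right) 0 \left(-45\right) = 0 \cdot 0 \left(-45\right) = 0 \left(-45\right) = 0$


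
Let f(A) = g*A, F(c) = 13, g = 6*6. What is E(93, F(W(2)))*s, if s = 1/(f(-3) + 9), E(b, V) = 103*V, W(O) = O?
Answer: -1339/99 ≈ -13.525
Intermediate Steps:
g = 36
f(A) = 36*A
s = -1/99 (s = 1/(36*(-3) + 9) = 1/(-108 + 9) = 1/(-99) = -1/99 ≈ -0.010101)
E(93, F(W(2)))*s = (103*13)*(-1/99) = 1339*(-1/99) = -1339/99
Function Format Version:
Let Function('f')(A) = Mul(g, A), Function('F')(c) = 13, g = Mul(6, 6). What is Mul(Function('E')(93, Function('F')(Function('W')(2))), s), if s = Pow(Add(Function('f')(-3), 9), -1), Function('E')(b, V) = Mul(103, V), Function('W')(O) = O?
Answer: Rational(-1339, 99) ≈ -13.525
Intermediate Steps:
g = 36
Function('f')(A) = Mul(36, A)
s = Rational(-1, 99) (s = Pow(Add(Mul(36, -3), 9), -1) = Pow(Add(-108, 9), -1) = Pow(-99, -1) = Rational(-1, 99) ≈ -0.010101)
Mul(Function('E')(93, Function('F')(Function('W')(2))), s) = Mul(Mul(103, 13), Rational(-1, 99)) = Mul(1339, Rational(-1, 99)) = Rational(-1339, 99)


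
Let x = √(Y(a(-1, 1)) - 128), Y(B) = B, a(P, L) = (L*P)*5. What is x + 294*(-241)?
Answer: -70854 + I*√133 ≈ -70854.0 + 11.533*I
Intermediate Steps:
a(P, L) = 5*L*P
x = I*√133 (x = √(5*1*(-1) - 128) = √(-5 - 128) = √(-133) = I*√133 ≈ 11.533*I)
x + 294*(-241) = I*√133 + 294*(-241) = I*√133 - 70854 = -70854 + I*√133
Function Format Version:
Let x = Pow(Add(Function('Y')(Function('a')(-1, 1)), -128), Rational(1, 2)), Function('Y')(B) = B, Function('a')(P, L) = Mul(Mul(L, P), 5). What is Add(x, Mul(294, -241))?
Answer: Add(-70854, Mul(I, Pow(133, Rational(1, 2)))) ≈ Add(-70854., Mul(11.533, I))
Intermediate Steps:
Function('a')(P, L) = Mul(5, L, P)
x = Mul(I, Pow(133, Rational(1, 2))) (x = Pow(Add(Mul(5, 1, -1), -128), Rational(1, 2)) = Pow(Add(-5, -128), Rational(1, 2)) = Pow(-133, Rational(1, 2)) = Mul(I, Pow(133, Rational(1, 2))) ≈ Mul(11.533, I))
Add(x, Mul(294, -241)) = Add(Mul(I, Pow(133, Rational(1, 2))), Mul(294, -241)) = Add(Mul(I, Pow(133, Rational(1, 2))), -70854) = Add(-70854, Mul(I, Pow(133, Rational(1, 2))))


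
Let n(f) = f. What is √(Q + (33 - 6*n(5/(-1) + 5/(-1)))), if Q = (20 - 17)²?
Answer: √102 ≈ 10.100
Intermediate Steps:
Q = 9 (Q = 3² = 9)
√(Q + (33 - 6*n(5/(-1) + 5/(-1)))) = √(9 + (33 - 6*(5/(-1) + 5/(-1)))) = √(9 + (33 - 6*(5*(-1) + 5*(-1)))) = √(9 + (33 - 6*(-5 - 5))) = √(9 + (33 - 6*(-10))) = √(9 + (33 + 60)) = √(9 + 93) = √102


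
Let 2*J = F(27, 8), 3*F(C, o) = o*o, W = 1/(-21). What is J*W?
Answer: -32/63 ≈ -0.50794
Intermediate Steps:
W = -1/21 ≈ -0.047619
F(C, o) = o²/3 (F(C, o) = (o*o)/3 = o²/3)
J = 32/3 (J = ((⅓)*8²)/2 = ((⅓)*64)/2 = (½)*(64/3) = 32/3 ≈ 10.667)
J*W = (32/3)*(-1/21) = -32/63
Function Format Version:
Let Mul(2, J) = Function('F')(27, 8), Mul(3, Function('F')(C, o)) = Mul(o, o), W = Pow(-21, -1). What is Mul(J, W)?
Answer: Rational(-32, 63) ≈ -0.50794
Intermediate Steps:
W = Rational(-1, 21) ≈ -0.047619
Function('F')(C, o) = Mul(Rational(1, 3), Pow(o, 2)) (Function('F')(C, o) = Mul(Rational(1, 3), Mul(o, o)) = Mul(Rational(1, 3), Pow(o, 2)))
J = Rational(32, 3) (J = Mul(Rational(1, 2), Mul(Rational(1, 3), Pow(8, 2))) = Mul(Rational(1, 2), Mul(Rational(1, 3), 64)) = Mul(Rational(1, 2), Rational(64, 3)) = Rational(32, 3) ≈ 10.667)
Mul(J, W) = Mul(Rational(32, 3), Rational(-1, 21)) = Rational(-32, 63)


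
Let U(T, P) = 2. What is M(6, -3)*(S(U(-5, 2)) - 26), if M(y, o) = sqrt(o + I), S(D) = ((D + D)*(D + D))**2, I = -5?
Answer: 460*I*sqrt(2) ≈ 650.54*I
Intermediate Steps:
S(D) = 16*D**4 (S(D) = ((2*D)*(2*D))**2 = (4*D**2)**2 = 16*D**4)
M(y, o) = sqrt(-5 + o) (M(y, o) = sqrt(o - 5) = sqrt(-5 + o))
M(6, -3)*(S(U(-5, 2)) - 26) = sqrt(-5 - 3)*(16*2**4 - 26) = sqrt(-8)*(16*16 - 26) = (2*I*sqrt(2))*(256 - 26) = (2*I*sqrt(2))*230 = 460*I*sqrt(2)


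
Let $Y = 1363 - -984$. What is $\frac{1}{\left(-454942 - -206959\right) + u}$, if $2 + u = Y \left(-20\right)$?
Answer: $- \frac{1}{294925} \approx -3.3907 \cdot 10^{-6}$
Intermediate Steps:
$Y = 2347$ ($Y = 1363 + 984 = 2347$)
$u = -46942$ ($u = -2 + 2347 \left(-20\right) = -2 - 46940 = -46942$)
$\frac{1}{\left(-454942 - -206959\right) + u} = \frac{1}{\left(-454942 - -206959\right) - 46942} = \frac{1}{\left(-454942 + 206959\right) - 46942} = \frac{1}{-247983 - 46942} = \frac{1}{-294925} = - \frac{1}{294925}$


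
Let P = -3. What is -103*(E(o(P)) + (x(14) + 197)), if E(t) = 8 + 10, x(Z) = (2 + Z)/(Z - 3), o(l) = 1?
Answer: -245243/11 ≈ -22295.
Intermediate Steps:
x(Z) = (2 + Z)/(-3 + Z)
E(t) = 18
-103*(E(o(P)) + (x(14) + 197)) = -103*(18 + ((2 + 14)/(-3 + 14) + 197)) = -103*(18 + (16/11 + 197)) = -103*(18 + 2183/11) = -103*2381/11 = -245243/11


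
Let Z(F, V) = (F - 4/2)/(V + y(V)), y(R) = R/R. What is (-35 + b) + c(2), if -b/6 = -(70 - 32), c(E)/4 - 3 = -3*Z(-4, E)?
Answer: 229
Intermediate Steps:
y(R) = 1
Z(F, V) = (-2 + F)/(1 + V) (Z(F, V) = (F - 4/2)/(V + 1) = (F - 4*½)/(1 + V) = (F - 2)/(1 + V) = (-2 + F)/(1 + V))
c(E) = 12 + 72/(1 + E) (c(E) = 12 + 4*(-3*(-2 - 4)/(1 + E)) = 12 + 4*(-3*(-6)/(1 + E)) = 12 + 4*(-(-18)/(1 + E)) = 12 + 4*(18/(1 + E)) = 12 + 72/(1 + E))
b = 228 (b = -(-6)*(70 - 32) = -(-6)*38 = -6*(-38) = 228)
(-35 + b) + c(2) = (-35 + 228) + 12*(7 + 2)/(1 + 2) = 193 + 12*9/3 = 193 + 12*(⅓)*9 = 193 + 36 = 229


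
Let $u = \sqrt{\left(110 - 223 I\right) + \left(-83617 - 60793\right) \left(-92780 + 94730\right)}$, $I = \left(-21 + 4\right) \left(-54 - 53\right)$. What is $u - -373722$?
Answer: $373722 + i \sqrt{282005027} \approx 3.7372 \cdot 10^{5} + 16793.0 i$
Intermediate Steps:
$I = 1819$ ($I = \left(-17\right) \left(-107\right) = 1819$)
$u = i \sqrt{282005027}$ ($u = \sqrt{\left(110 - 405637\right) + \left(-83617 - 60793\right) \left(-92780 + 94730\right)} = \sqrt{\left(110 - 405637\right) - 281599500} = \sqrt{-405527 - 281599500} = \sqrt{-282005027} = i \sqrt{282005027} \approx 16793.0 i$)
$u - -373722 = i \sqrt{282005027} - -373722 = i \sqrt{282005027} + 373722 = 373722 + i \sqrt{282005027}$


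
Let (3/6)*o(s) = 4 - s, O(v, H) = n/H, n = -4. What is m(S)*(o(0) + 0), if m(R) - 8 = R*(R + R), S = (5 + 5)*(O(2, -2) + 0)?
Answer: 6464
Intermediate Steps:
O(v, H) = -4/H
o(s) = 8 - 2*s (o(s) = 2*(4 - s) = 8 - 2*s)
S = 20 (S = (5 + 5)*(-4/(-2) + 0) = 10*(-4*(-½) + 0) = 10*(2 + 0) = 10*2 = 20)
m(R) = 8 + 2*R² (m(R) = 8 + R*(R + R) = 8 + R*(2*R) = 8 + 2*R²)
m(S)*(o(0) + 0) = (8 + 2*20²)*((8 - 2*0) + 0) = (8 + 2*400)*((8 + 0) + 0) = (8 + 800)*(8 + 0) = 808*8 = 6464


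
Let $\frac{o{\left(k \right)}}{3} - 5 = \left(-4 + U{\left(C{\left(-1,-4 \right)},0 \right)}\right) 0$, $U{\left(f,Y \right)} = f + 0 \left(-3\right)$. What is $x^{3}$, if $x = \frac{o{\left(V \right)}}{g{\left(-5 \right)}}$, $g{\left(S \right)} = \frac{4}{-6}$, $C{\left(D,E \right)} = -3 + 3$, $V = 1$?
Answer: $- \frac{91125}{8} \approx -11391.0$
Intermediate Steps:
$C{\left(D,E \right)} = 0$
$g{\left(S \right)} = - \frac{2}{3}$ ($g{\left(S \right)} = 4 \left(- \frac{1}{6}\right) = - \frac{2}{3}$)
$U{\left(f,Y \right)} = f$ ($U{\left(f,Y \right)} = f + 0 = f$)
$o{\left(k \right)} = 15$ ($o{\left(k \right)} = 15 + 3 \left(-4 + 0\right) 0 = 15 + 3 \left(\left(-4\right) 0\right) = 15 + 3 \cdot 0 = 15 + 0 = 15$)
$x = - \frac{45}{2}$ ($x = \frac{15}{- \frac{2}{3}} = 15 \left(- \frac{3}{2}\right) = - \frac{45}{2} \approx -22.5$)
$x^{3} = \left(- \frac{45}{2}\right)^{3} = - \frac{91125}{8}$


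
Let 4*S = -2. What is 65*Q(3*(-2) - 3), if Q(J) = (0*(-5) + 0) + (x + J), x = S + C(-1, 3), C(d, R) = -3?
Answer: -1625/2 ≈ -812.50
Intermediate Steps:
S = -1/2 (S = (1/4)*(-2) = -1/2 ≈ -0.50000)
x = -7/2 (x = -1/2 - 3 = -7/2 ≈ -3.5000)
Q(J) = -7/2 + J (Q(J) = (0*(-5) + 0) + (-7/2 + J) = (0 + 0) + (-7/2 + J) = 0 + (-7/2 + J) = -7/2 + J)
65*Q(3*(-2) - 3) = 65*(-7/2 + (3*(-2) - 3)) = 65*(-7/2 + (-6 - 3)) = 65*(-7/2 - 9) = 65*(-25/2) = -1625/2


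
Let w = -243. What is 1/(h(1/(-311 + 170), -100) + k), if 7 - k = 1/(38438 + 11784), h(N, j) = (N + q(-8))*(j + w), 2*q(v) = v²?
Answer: -7081302/77657575633 ≈ -9.1186e-5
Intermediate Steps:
q(v) = v²/2
h(N, j) = (-243 + j)*(32 + N) (h(N, j) = (N + (½)*(-8)²)*(j - 243) = (N + (½)*64)*(-243 + j) = (N + 32)*(-243 + j) = (32 + N)*(-243 + j) = (-243 + j)*(32 + N))
k = 351553/50222 (k = 7 - 1/(38438 + 11784) = 7 - 1/50222 = 351553/50222 ≈ 7.0000)
1/(h(1/(-311 + 170), -100) + k) = 1/((-7776 - 243/(-311 + 170) + 32*(-100) - 100/(-311 + 170)) + 351553/50222) = 1/((-7776 - 243/(-141) - 3200 - 100/(-141)) + 351553/50222) = 1/((-7776 - 243*(-1/141) - 3200 - 1/141*(-100)) + 351553/50222) = 1/((-7776 + 81/47 - 3200 + 100/141) + 351553/50222) = 1/(-1547273/141 + 351553/50222) = 1/(-77657575633/7081302) = -7081302/77657575633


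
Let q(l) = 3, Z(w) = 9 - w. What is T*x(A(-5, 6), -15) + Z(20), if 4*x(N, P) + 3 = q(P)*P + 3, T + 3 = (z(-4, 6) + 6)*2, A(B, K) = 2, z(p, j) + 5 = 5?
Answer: -449/4 ≈ -112.25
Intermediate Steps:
z(p, j) = 0 (z(p, j) = -5 + 5 = 0)
T = 9 (T = -3 + (0 + 6)*2 = -3 + 6*2 = -3 + 12 = 9)
x(N, P) = 3*P/4 (x(N, P) = -¾ + (3*P + 3)/4 = -¾ + (3 + 3*P)/4 = -¾ + (¾ + 3*P/4) = 3*P/4)
T*x(A(-5, 6), -15) + Z(20) = 9*((¾)*(-15)) + (9 - 1*20) = 9*(-45/4) + (9 - 20) = -405/4 - 11 = -449/4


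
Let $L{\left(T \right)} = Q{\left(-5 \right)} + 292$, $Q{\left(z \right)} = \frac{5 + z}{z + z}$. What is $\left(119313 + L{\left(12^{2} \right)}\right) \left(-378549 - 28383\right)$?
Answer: $-48671101860$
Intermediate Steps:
$Q{\left(z \right)} = \frac{5 + z}{2 z}$
$L{\left(T \right)} = 292$ ($L{\left(T \right)} = \frac{5 - 5}{2 \left(-5\right)} + 292 = \frac{1}{2} \left(- \frac{1}{5}\right) 0 + 292 = 0 + 292 = 292$)
$\left(119313 + L{\left(12^{2} \right)}\right) \left(-378549 - 28383\right) = \left(119313 + 292\right) \left(-378549 - 28383\right) = 119605 \left(-406932\right) = -48671101860$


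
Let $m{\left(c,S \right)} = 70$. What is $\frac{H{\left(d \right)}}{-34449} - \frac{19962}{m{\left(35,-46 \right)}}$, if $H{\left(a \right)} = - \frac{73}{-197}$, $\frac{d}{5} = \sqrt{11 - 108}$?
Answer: $- \frac{67735589948}{237525855} \approx -285.17$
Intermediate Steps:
$d = 5 i \sqrt{97}$ ($d = 5 \sqrt{11 - 108} = 5 \sqrt{-97} = 5 i \sqrt{97} \approx 49.244 i$)
$H{\left(a \right)} = \frac{73}{197}$ ($H{\left(a \right)} = \left(-73\right) \left(- \frac{1}{197}\right) = \frac{73}{197}$)
$\frac{H{\left(d \right)}}{-34449} - \frac{19962}{m{\left(35,-46 \right)}} = \frac{73}{197 \left(-34449\right)} - \frac{19962}{70} = \frac{73}{197} \left(- \frac{1}{34449}\right) - \frac{9981}{35} = - \frac{73}{6786453} - \frac{9981}{35} = - \frac{67735589948}{237525855}$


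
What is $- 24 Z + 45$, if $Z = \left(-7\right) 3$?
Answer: $549$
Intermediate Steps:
$Z = -21$
$- 24 Z + 45 = \left(-24\right) \left(-21\right) + 45 = 504 + 45 = 549$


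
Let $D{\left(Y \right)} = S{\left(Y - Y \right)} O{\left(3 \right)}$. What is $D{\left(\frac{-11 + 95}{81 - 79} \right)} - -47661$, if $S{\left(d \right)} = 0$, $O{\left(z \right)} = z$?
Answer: $47661$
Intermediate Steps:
$D{\left(Y \right)} = 0$ ($D{\left(Y \right)} = 0 \cdot 3 = 0$)
$D{\left(\frac{-11 + 95}{81 - 79} \right)} - -47661 = 0 - -47661 = 0 + 47661 = 47661$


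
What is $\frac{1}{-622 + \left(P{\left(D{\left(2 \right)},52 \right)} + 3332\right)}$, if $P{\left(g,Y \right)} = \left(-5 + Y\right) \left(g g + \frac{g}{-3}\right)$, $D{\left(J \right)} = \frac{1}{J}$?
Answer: $\frac{12}{32567} \approx 0.00036847$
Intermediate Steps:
$P{\left(g,Y \right)} = \left(-5 + Y\right) \left(g^{2} - \frac{g}{3}\right)$ ($P{\left(g,Y \right)} = \left(-5 + Y\right) \left(g^{2} + g \left(- \frac{1}{3}\right)\right) = \left(-5 + Y\right) \left(g^{2} - \frac{g}{3}\right)$)
$\frac{1}{-622 + \left(P{\left(D{\left(2 \right)},52 \right)} + 3332\right)} = \frac{1}{-622 + \left(\frac{5 - 52 - \frac{15}{2} + 3 \cdot 52 \cdot \frac{1}{2}}{3 \cdot 2} + 3332\right)} = \frac{1}{-622 + \left(\frac{1}{3} \cdot \frac{1}{2} \left(5 - 52 - \frac{15}{2} + 3 \cdot 52 \cdot \frac{1}{2}\right) + 3332\right)} = \frac{1}{-622 + \left(\frac{1}{3} \cdot \frac{1}{2} \left(5 - 52 - \frac{15}{2} + 78\right) + 3332\right)} = \frac{1}{-622 + \left(\frac{1}{3} \cdot \frac{1}{2} \cdot \frac{47}{2} + 3332\right)} = \frac{1}{-622 + \left(\frac{47}{12} + 3332\right)} = \frac{1}{-622 + \frac{40031}{12}} = \frac{1}{\frac{32567}{12}} = \frac{12}{32567}$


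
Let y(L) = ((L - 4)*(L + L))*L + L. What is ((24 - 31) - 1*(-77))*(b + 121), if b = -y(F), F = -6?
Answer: 59290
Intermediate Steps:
y(L) = L + 2*L²*(-4 + L) (y(L) = ((-4 + L)*(2*L))*L + L = (2*L*(-4 + L))*L + L = 2*L²*(-4 + L) + L = L + 2*L²*(-4 + L))
b = 726 (b = -(-6)*(1 - 8*(-6) + 2*(-6)²) = -(-6)*(1 + 48 + 2*36) = -(-6)*(1 + 48 + 72) = -(-6)*121 = -1*(-726) = 726)
((24 - 31) - 1*(-77))*(b + 121) = ((24 - 31) - 1*(-77))*(726 + 121) = (-7 + 77)*847 = 70*847 = 59290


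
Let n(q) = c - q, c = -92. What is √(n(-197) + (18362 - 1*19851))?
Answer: 2*I*√346 ≈ 37.202*I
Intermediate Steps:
n(q) = -92 - q
√(n(-197) + (18362 - 1*19851)) = √((-92 - 1*(-197)) + (18362 - 1*19851)) = √((-92 + 197) + (18362 - 19851)) = √(105 - 1489) = √(-1384) = 2*I*√346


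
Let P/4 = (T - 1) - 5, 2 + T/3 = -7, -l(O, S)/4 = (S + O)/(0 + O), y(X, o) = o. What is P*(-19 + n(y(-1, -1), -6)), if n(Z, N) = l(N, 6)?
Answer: 2508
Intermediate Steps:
l(O, S) = -4*(O + S)/O (l(O, S) = -4*(S + O)/(0 + O) = -4*(O + S)/O)
n(Z, N) = -4 - 24/N (n(Z, N) = -4 - 4*6/N = -4 - 24/N)
T = -27 (T = -6 + 3*(-7) = -6 - 21 = -27)
P = -132 (P = 4*((-27 - 1) - 5) = 4*(-28 - 5) = 4*(-33) = -132)
P*(-19 + n(y(-1, -1), -6)) = -132*(-19 + (-4 - 24/(-6))) = -132*(-19 + (-4 - 24*(-1/6))) = -132*(-19 + (-4 + 4)) = -132*(-19 + 0) = -132*(-19) = 2508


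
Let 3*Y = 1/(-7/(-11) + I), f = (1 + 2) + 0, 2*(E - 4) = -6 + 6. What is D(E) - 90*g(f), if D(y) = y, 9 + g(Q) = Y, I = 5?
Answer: 25069/31 ≈ 808.68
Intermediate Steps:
E = 4 (E = 4 + (-6 + 6)/2 = 4 + (½)*0 = 4 + 0 = 4)
f = 3 (f = 3 + 0 = 3)
Y = 11/186 (Y = 1/(3*(-7/(-11) + 5)) = 1/(3*(-7*(-1/11) + 5)) = 1/(3*(7/11 + 5)) = 1/(3*(62/11)) = (⅓)*(11/62) = 11/186 ≈ 0.059140)
g(Q) = -1663/186 (g(Q) = -9 + 11/186 = -1663/186)
D(E) - 90*g(f) = 4 - 90*(-1663/186) = 4 + 24945/31 = 25069/31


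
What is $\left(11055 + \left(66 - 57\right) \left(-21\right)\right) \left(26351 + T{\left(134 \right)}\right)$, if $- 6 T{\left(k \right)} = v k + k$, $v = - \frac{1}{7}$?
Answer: $\frac{2002853718}{7} \approx 2.8612 \cdot 10^{8}$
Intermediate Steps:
$v = - \frac{1}{7}$ ($v = \left(-1\right) \frac{1}{7} = - \frac{1}{7} \approx -0.14286$)
$T{\left(k \right)} = - \frac{k}{7}$ ($T{\left(k \right)} = - \frac{- \frac{k}{7} + k}{6} = - \frac{\frac{6}{7} k}{6} = - \frac{k}{7}$)
$\left(11055 + \left(66 - 57\right) \left(-21\right)\right) \left(26351 + T{\left(134 \right)}\right) = \left(11055 + \left(66 - 57\right) \left(-21\right)\right) \left(26351 - \frac{134}{7}\right) = \left(11055 + 9 \left(-21\right)\right) \left(26351 - \frac{134}{7}\right) = \left(11055 - 189\right) \frac{184323}{7} = 10866 \cdot \frac{184323}{7} = \frac{2002853718}{7}$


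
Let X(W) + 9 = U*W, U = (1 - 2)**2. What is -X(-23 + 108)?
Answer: -76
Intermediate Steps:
U = 1 (U = (-1)**2 = 1)
X(W) = -9 + W (X(W) = -9 + 1*W = -9 + W)
-X(-23 + 108) = -(-9 + (-23 + 108)) = -(-9 + 85) = -1*76 = -76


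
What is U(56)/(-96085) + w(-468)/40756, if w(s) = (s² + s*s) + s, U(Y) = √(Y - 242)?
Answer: 109395/10189 - I*√186/96085 ≈ 10.737 - 0.00014194*I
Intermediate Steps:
U(Y) = √(-242 + Y)
w(s) = s + 2*s² (w(s) = (s² + s²) + s = 2*s² + s = s + 2*s²)
U(56)/(-96085) + w(-468)/40756 = √(-242 + 56)/(-96085) - 468*(1 + 2*(-468))/40756 = √(-186)*(-1/96085) - 468*(1 - 936)*(1/40756) = (I*√186)*(-1/96085) - 468*(-935)*(1/40756) = -I*√186/96085 + 437580*(1/40756) = -I*√186/96085 + 109395/10189 = 109395/10189 - I*√186/96085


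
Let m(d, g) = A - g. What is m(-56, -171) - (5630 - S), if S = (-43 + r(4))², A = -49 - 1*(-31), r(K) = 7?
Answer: -4181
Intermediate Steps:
A = -18 (A = -49 + 31 = -18)
m(d, g) = -18 - g
S = 1296 (S = (-43 + 7)² = (-36)² = 1296)
m(-56, -171) - (5630 - S) = (-18 - 1*(-171)) - (5630 - 1*1296) = (-18 + 171) - (5630 - 1296) = 153 - 1*4334 = 153 - 4334 = -4181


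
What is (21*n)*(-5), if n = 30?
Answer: -3150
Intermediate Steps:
(21*n)*(-5) = (21*30)*(-5) = 630*(-5) = -3150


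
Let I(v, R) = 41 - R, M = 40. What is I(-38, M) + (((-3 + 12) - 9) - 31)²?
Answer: 962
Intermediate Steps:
I(-38, M) + (((-3 + 12) - 9) - 31)² = (41 - 1*40) + (((-3 + 12) - 9) - 31)² = (41 - 40) + ((9 - 9) - 31)² = 1 + (0 - 31)² = 1 + (-31)² = 1 + 961 = 962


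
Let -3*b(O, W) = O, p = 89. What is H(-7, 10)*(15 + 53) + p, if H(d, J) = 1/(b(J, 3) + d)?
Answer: 2555/31 ≈ 82.419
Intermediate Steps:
b(O, W) = -O/3
H(d, J) = 1/(d - J/3) (H(d, J) = 1/(-J/3 + d) = 1/(d - J/3))
H(-7, 10)*(15 + 53) + p = (3/(-1*10 + 3*(-7)))*(15 + 53) + 89 = (3/(-10 - 21))*68 + 89 = (3/(-31))*68 + 89 = (3*(-1/31))*68 + 89 = -3/31*68 + 89 = -204/31 + 89 = 2555/31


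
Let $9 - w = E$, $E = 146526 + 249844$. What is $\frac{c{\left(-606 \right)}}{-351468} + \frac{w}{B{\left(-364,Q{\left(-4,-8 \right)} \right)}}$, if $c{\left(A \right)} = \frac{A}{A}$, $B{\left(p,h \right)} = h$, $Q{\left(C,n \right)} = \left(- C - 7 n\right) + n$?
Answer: $- \frac{669751000}{87867} \approx -7622.3$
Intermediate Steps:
$Q{\left(C,n \right)} = - C - 6 n$
$E = 396370$
$w = -396361$ ($w = 9 - 396370 = -396361$)
$c{\left(A \right)} = 1$
$\frac{c{\left(-606 \right)}}{-351468} + \frac{w}{B{\left(-364,Q{\left(-4,-8 \right)} \right)}} = 1 \frac{1}{-351468} - \frac{396361}{\left(-1\right) \left(-4\right) - -48} = 1 \left(- \frac{1}{351468}\right) - \frac{396361}{4 + 48} = - \frac{1}{351468} - \frac{396361}{52} = - \frac{669751000}{87867}$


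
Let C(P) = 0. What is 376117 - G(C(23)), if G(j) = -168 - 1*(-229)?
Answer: 376056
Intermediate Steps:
G(j) = 61 (G(j) = -168 + 229 = 61)
376117 - G(C(23)) = 376117 - 1*61 = 376117 - 61 = 376056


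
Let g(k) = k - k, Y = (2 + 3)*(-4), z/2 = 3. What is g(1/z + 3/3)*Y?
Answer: 0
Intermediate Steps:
z = 6 (z = 2*3 = 6)
Y = -20 (Y = 5*(-4) = -20)
g(k) = 0
g(1/z + 3/3)*Y = 0*(-20) = 0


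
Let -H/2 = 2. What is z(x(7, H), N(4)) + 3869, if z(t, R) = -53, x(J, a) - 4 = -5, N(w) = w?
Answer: 3816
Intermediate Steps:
H = -4 (H = -2*2 = -4)
x(J, a) = -1 (x(J, a) = 4 - 5 = -1)
z(x(7, H), N(4)) + 3869 = -53 + 3869 = 3816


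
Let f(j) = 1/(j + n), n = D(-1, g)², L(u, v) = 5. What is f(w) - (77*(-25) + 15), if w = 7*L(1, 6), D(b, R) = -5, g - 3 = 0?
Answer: 114601/60 ≈ 1910.0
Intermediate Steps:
g = 3 (g = 3 + 0 = 3)
w = 35 (w = 7*5 = 35)
n = 25 (n = (-5)² = 25)
f(j) = 1/(25 + j) (f(j) = 1/(j + 25) = 1/(25 + j))
f(w) - (77*(-25) + 15) = 1/(25 + 35) - (77*(-25) + 15) = 1/60 - (-1925 + 15) = 1/60 - 1*(-1910) = 1/60 + 1910 = 114601/60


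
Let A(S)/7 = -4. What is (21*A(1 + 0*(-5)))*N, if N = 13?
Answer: -7644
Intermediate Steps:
A(S) = -28 (A(S) = 7*(-4) = -28)
(21*A(1 + 0*(-5)))*N = (21*(-28))*13 = -588*13 = -7644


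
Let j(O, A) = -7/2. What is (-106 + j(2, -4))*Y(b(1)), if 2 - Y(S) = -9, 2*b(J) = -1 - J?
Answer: -2409/2 ≈ -1204.5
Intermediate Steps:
b(J) = -½ - J/2 (b(J) = (-1 - J)/2 = -½ - J/2)
Y(S) = 11 (Y(S) = 2 - 1*(-9) = 2 + 9 = 11)
j(O, A) = -7/2 (j(O, A) = -7*½ = -7/2)
(-106 + j(2, -4))*Y(b(1)) = (-106 - 7/2)*11 = -219/2*11 = -2409/2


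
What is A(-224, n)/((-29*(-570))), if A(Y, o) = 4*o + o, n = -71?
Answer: -71/3306 ≈ -0.021476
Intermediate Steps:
A(Y, o) = 5*o
A(-224, n)/((-29*(-570))) = (5*(-71))/((-29*(-570))) = -355/16530 = -355*1/16530 = -71/3306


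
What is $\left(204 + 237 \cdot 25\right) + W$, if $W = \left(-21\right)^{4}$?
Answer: $200610$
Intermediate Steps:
$W = 194481$
$\left(204 + 237 \cdot 25\right) + W = \left(204 + 237 \cdot 25\right) + 194481 = \left(204 + 5925\right) + 194481 = 6129 + 194481 = 200610$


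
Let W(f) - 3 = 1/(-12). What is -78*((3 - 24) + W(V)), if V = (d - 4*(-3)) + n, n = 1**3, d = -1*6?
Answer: 2821/2 ≈ 1410.5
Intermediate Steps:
d = -6
n = 1
V = 7 (V = (-6 - 4*(-3)) + 1 = (-6 + 12) + 1 = 6 + 1 = 7)
W(f) = 35/12 (W(f) = 3 + 1/(-12) = 3 - 1/12 = 35/12)
-78*((3 - 24) + W(V)) = -78*((3 - 24) + 35/12) = -78*(-21 + 35/12) = -78*(-217/12) = 2821/2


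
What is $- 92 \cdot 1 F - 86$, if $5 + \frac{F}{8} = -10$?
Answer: $10954$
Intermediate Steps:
$F = -120$ ($F = -40 + 8 \left(-10\right) = -40 - 80 = -120$)
$- 92 \cdot 1 F - 86 = - 92 \cdot 1 \left(-120\right) - 86 = \left(-92\right) \left(-120\right) - 86 = 11040 - 86 = 10954$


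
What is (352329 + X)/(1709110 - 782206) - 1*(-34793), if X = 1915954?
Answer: 32252039155/926904 ≈ 34795.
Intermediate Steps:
(352329 + X)/(1709110 - 782206) - 1*(-34793) = (352329 + 1915954)/(1709110 - 782206) - 1*(-34793) = 2268283/926904 + 34793 = 32252039155/926904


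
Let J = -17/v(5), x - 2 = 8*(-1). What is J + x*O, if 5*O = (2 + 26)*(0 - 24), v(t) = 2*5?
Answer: 8047/10 ≈ 804.70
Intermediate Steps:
v(t) = 10
x = -6 (x = 2 + 8*(-1) = 2 - 8 = -6)
J = -17/10 ≈ -1.7000
O = -672/5 (O = ((2 + 26)*(0 - 24))/5 = (28*(-24))/5 = (⅕)*(-672) = -672/5 ≈ -134.40)
J + x*O = -17/10 - 6*(-672/5) = -17/10 + 4032/5 = 8047/10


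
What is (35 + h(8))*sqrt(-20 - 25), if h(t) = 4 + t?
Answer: 141*I*sqrt(5) ≈ 315.29*I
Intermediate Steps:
(35 + h(8))*sqrt(-20 - 25) = (35 + (4 + 8))*sqrt(-20 - 25) = (35 + 12)*sqrt(-45) = 47*(3*I*sqrt(5)) = 141*I*sqrt(5)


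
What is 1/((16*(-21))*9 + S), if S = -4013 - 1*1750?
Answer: -1/8787 ≈ -0.00011380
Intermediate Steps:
S = -5763 (S = -4013 - 1750 = -5763)
1/((16*(-21))*9 + S) = 1/((16*(-21))*9 - 5763) = 1/(-336*9 - 5763) = 1/(-3024 - 5763) = 1/(-8787) = -1/8787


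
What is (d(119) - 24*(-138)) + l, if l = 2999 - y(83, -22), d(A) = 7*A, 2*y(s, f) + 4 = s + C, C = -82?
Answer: 14291/2 ≈ 7145.5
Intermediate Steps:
y(s, f) = -43 + s/2 (y(s, f) = -2 + (s - 82)/2 = -2 + (-82 + s)/2 = -2 + (-41 + s/2) = -43 + s/2)
l = 6001/2 (l = 2999 - (-43 + (1/2)*83) = 2999 - (-43 + 83/2) = 2999 - 1*(-3/2) = 2999 + 3/2 = 6001/2 ≈ 3000.5)
(d(119) - 24*(-138)) + l = (7*119 - 24*(-138)) + 6001/2 = (833 + 3312) + 6001/2 = 4145 + 6001/2 = 14291/2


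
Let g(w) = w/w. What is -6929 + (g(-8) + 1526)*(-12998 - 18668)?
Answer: -48360911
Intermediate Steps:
g(w) = 1
-6929 + (g(-8) + 1526)*(-12998 - 18668) = -6929 + (1 + 1526)*(-12998 - 18668) = -6929 + 1527*(-31666) = -6929 - 48353982 = -48360911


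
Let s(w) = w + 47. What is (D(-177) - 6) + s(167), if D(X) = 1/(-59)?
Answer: 12271/59 ≈ 207.98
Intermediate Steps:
D(X) = -1/59
s(w) = 47 + w
(D(-177) - 6) + s(167) = (-1/59 - 6) + (47 + 167) = -355/59 + 214 = 12271/59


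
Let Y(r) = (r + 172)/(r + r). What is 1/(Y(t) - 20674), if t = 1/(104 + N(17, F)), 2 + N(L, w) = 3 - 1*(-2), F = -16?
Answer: -2/22943 ≈ -8.7173e-5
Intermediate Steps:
N(L, w) = 3 (N(L, w) = -2 + (3 - 1*(-2)) = -2 + (3 + 2) = -2 + 5 = 3)
t = 1/107 (t = 1/(104 + 3) = 1/107 ≈ 0.0093458)
Y(r) = (172 + r)/(2*r) (Y(r) = (172 + r)/((2*r)) = (172 + r)*(1/(2*r)) = (172 + r)/(2*r))
1/(Y(t) - 20674) = 1/((172 + 1/107)/(2*(1/107)) - 20674) = 1/((½)*107*(18405/107) - 20674) = 1/(18405/2 - 20674) = 1/(-22943/2) = -2/22943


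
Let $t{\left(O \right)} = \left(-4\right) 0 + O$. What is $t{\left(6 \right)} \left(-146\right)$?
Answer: $-876$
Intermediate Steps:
$t{\left(O \right)} = O$ ($t{\left(O \right)} = 0 + O = O$)
$t{\left(6 \right)} \left(-146\right) = 6 \left(-146\right) = -876$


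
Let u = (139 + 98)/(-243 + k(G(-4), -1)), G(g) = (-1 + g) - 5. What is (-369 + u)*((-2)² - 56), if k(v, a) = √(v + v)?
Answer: 1136410704/59069 + 24648*I*√5/59069 ≈ 19239.0 + 0.93305*I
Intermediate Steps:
G(g) = -6 + g
k(v, a) = √2*√v (k(v, a) = √(2*v) = √2*√v)
u = 237/(-243 + 2*I*√5) (u = (139 + 98)/(-243 + √2*√(-6 - 4)) = 237/(-243 + √2*√(-10)) = 237/(-243 + √2*(I*√10)) = 237/(-243 + 2*I*√5) ≈ -0.97498 - 0.017943*I)
(-369 + u)*((-2)² - 56) = (-369 + (-57591/59069 - 474*I*√5/59069))*((-2)² - 56) = (-21854052/59069 - 474*I*√5/59069)*(4 - 56) = (-21854052/59069 - 474*I*√5/59069)*(-52) = 1136410704/59069 + 24648*I*√5/59069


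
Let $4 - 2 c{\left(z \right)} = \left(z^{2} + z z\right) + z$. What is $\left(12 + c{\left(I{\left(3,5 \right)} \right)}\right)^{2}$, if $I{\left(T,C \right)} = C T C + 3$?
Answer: $37319881$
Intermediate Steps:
$I{\left(T,C \right)} = 3 + T C^{2}$ ($I{\left(T,C \right)} = T C^{2} + 3 = 3 + T C^{2}$)
$c{\left(z \right)} = 2 - z^{2} - \frac{z}{2}$ ($c{\left(z \right)} = 2 - \frac{\left(z^{2} + z z\right) + z}{2} = 2 - \frac{\left(z^{2} + z^{2}\right) + z}{2} = 2 - \frac{2 z^{2} + z}{2} = 2 - \frac{z + 2 z^{2}}{2} = 2 - \left(z^{2} + \frac{z}{2}\right) = 2 - z^{2} - \frac{z}{2}$)
$\left(12 + c{\left(I{\left(3,5 \right)} \right)}\right)^{2} = \left(12 - \left(-2 + \left(3 + 3 \cdot 5^{2}\right)^{2} + \frac{3 + 3 \cdot 5^{2}}{2}\right)\right)^{2} = \left(12 - \left(-2 + \left(3 + 3 \cdot 25\right)^{2} + \frac{3 + 3 \cdot 25}{2}\right)\right)^{2} = \left(12 - \left(-2 + \left(3 + 75\right)^{2} + \frac{3 + 75}{2}\right)\right)^{2} = \left(12 - 6121\right)^{2} = \left(-6109\right)^{2} = 37319881$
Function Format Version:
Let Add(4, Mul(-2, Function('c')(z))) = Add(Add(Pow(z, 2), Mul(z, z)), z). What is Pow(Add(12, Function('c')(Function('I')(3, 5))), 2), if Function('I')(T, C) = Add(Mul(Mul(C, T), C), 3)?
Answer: 37319881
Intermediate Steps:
Function('I')(T, C) = Add(3, Mul(T, Pow(C, 2))) (Function('I')(T, C) = Add(Mul(T, Pow(C, 2)), 3) = Add(3, Mul(T, Pow(C, 2))))
Function('c')(z) = Add(2, Mul(-1, Pow(z, 2)), Mul(Rational(-1, 2), z)) (Function('c')(z) = Add(2, Mul(Rational(-1, 2), Add(Add(Pow(z, 2), Mul(z, z)), z))) = Add(2, Mul(Rational(-1, 2), Add(Add(Pow(z, 2), Pow(z, 2)), z))) = Add(2, Mul(Rational(-1, 2), Add(Mul(2, Pow(z, 2)), z))) = Add(2, Mul(Rational(-1, 2), Add(z, Mul(2, Pow(z, 2))))) = Add(2, Add(Mul(-1, Pow(z, 2)), Mul(Rational(-1, 2), z))) = Add(2, Mul(-1, Pow(z, 2)), Mul(Rational(-1, 2), z)))
Pow(Add(12, Function('c')(Function('I')(3, 5))), 2) = Pow(Add(12, Add(2, Mul(-1, Pow(Add(3, Mul(3, Pow(5, 2))), 2)), Mul(Rational(-1, 2), Add(3, Mul(3, Pow(5, 2)))))), 2) = Pow(Add(12, Add(2, Mul(-1, Pow(Add(3, Mul(3, 25)), 2)), Mul(Rational(-1, 2), Add(3, Mul(3, 25))))), 2) = Pow(Add(12, Add(2, Mul(-1, Pow(Add(3, 75), 2)), Mul(Rational(-1, 2), Add(3, 75)))), 2) = Pow(Add(12, Add(2, Mul(-1, Pow(78, 2)), Mul(Rational(-1, 2), 78))), 2) = Pow(Add(12, Add(2, Mul(-1, 6084), -39)), 2) = Pow(Add(12, Add(2, -6084, -39)), 2) = Pow(Add(12, -6121), 2) = Pow(-6109, 2) = 37319881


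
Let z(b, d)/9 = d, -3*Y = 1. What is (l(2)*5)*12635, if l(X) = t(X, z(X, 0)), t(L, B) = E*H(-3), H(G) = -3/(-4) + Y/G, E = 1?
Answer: 1958425/36 ≈ 54401.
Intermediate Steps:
Y = -1/3 (Y = -1/3*1 = -1/3 ≈ -0.33333)
H(G) = 3/4 - 1/(3*G) (H(G) = -3/(-4) - 1/(3*G) = -3*(-1/4) - 1/(3*G) = 3/4 - 1/(3*G))
z(b, d) = 9*d
t(L, B) = 31/36 (t(L, B) = 1*((1/12)*(-4 + 9*(-3))/(-3)) = 1*((1/12)*(-1/3)*(-4 - 27)) = 1*((1/12)*(-1/3)*(-31)) = 1*(31/36) = 31/36)
l(X) = 31/36
(l(2)*5)*12635 = ((31/36)*5)*12635 = (155/36)*12635 = 1958425/36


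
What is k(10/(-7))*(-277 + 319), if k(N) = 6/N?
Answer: -882/5 ≈ -176.40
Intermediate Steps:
k(10/(-7))*(-277 + 319) = (6/((10/(-7))))*(-277 + 319) = (6/((10*(-⅐))))*42 = (6/(-10/7))*42 = (6*(-7/10))*42 = -21/5*42 = -882/5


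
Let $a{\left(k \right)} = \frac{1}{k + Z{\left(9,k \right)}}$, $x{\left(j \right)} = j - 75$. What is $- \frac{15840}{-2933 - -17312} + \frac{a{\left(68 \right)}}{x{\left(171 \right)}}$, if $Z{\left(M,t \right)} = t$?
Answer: $- \frac{68930887}{62577408} \approx -1.1015$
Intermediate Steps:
$x{\left(j \right)} = -75 + j$
$a{\left(k \right)} = \frac{1}{2 k}$ ($a{\left(k \right)} = \frac{1}{k + k} = \frac{1}{2 k}$)
$- \frac{15840}{-2933 - -17312} + \frac{a{\left(68 \right)}}{x{\left(171 \right)}} = - \frac{15840}{-2933 - -17312} + \frac{\frac{1}{2} \cdot \frac{1}{68}}{-75 + 171} = - \frac{15840}{-2933 + 17312} + \frac{\frac{1}{2} \cdot \frac{1}{68}}{96} = - \frac{15840}{14379} + \frac{1}{136} \cdot \frac{1}{96} = \left(-15840\right) \frac{1}{14379} + \frac{1}{13056} = - \frac{5280}{4793} + \frac{1}{13056} = - \frac{68930887}{62577408}$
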